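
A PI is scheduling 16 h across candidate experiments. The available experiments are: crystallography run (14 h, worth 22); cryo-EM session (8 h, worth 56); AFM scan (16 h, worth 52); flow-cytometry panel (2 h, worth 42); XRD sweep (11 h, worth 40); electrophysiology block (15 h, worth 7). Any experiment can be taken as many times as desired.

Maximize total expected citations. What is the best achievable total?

By expected citations per h: flow-cytometry panel 21.00, cryo-EM session 7.00, XRD sweep 3.64, AFM scan 3.25 lead.
Best packing: 8×flow-cytometry panel — 16 h, 336 total.

336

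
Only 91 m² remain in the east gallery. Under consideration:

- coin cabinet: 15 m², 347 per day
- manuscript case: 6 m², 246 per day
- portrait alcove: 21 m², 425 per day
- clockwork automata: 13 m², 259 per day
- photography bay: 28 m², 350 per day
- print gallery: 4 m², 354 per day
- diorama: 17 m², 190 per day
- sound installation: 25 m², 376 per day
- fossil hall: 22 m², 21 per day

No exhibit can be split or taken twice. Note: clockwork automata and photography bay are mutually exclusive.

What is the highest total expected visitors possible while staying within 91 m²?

Density check — print gallery 88.50, manuscript case 41.00, coin cabinet 23.13 are the best per m².
Best packing: coin cabinet + manuscript case + portrait alcove + clockwork automata + print gallery + sound installation — 84 m², 2007 total.
The spare 7 m² is too small for any remaining exhibit, and no feasible exchange beats 2007.

2007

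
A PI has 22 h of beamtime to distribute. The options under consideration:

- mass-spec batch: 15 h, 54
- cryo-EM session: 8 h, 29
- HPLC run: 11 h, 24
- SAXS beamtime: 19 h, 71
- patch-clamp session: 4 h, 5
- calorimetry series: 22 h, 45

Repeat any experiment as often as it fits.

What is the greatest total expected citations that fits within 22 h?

71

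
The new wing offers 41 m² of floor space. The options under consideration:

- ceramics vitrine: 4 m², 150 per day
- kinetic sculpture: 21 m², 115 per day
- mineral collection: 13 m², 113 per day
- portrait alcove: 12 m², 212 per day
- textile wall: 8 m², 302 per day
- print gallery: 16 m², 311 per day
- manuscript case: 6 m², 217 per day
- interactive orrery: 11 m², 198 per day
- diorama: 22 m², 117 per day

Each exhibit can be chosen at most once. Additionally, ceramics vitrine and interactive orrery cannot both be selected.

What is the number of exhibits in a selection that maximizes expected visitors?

Best achievable expected visitors is 1028.
One optimal bundle: textile wall + print gallery + manuscript case + interactive orrery (41 m²).
Every optimal selection uses 4 exhibits.

4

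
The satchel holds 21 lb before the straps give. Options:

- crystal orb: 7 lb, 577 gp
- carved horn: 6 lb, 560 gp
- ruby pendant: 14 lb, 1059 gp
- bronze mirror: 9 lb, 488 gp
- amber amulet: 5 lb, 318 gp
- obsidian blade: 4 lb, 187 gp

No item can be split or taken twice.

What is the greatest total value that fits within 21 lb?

1636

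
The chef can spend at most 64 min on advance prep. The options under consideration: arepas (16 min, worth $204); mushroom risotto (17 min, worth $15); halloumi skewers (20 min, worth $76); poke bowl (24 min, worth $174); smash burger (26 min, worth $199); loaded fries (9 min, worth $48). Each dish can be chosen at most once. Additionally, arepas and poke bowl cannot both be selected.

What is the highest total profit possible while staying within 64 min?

Density check — arepas 12.75, smash burger 7.65, poke bowl 7.25 are the best per min.
A density-first pass picks arepas + smash burger + loaded fries — 451 at 51 min.
The 9 min tied up in loaded fries is better spent on halloumi skewers — total rises to 479 (62 min).
Next best is arepas + smash burger + loaded fries at 451 (51 min) — short by 28.

479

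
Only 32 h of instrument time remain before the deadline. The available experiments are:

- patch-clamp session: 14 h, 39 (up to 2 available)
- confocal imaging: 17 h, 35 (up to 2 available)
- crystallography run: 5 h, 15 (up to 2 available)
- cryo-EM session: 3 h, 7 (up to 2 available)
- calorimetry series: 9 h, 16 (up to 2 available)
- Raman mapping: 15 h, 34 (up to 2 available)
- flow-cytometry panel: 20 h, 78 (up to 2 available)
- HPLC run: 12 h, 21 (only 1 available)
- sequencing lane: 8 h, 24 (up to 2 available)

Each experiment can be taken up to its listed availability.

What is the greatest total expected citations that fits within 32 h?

109

Ranking by ratio (expected citations/h): flow-cytometry panel 3.90, crystallography run 3.00, sequencing lane 3.00, patch-clamp session 2.79.
Filling by ratio: 2×crystallography run + flow-cytometry panel for 108, with 2 h left unused.
Replace 2×crystallography run with cryo-EM session + sequencing lane: the trade gains 1 net, giving 109 at 31 h.
No other feasible combination exceeds 109.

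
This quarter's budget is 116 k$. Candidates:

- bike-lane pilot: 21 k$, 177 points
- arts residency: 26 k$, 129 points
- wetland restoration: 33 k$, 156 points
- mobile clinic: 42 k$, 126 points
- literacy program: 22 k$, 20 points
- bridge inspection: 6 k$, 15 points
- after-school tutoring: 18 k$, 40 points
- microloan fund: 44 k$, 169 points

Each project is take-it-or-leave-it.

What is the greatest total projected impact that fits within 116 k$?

Density check — bike-lane pilot 8.43, arts residency 4.96, wetland restoration 4.73, microloan fund 3.84 are the best per k$.
Filling by ratio: bike-lane pilot + arts residency + wetland restoration + bridge inspection + after-school tutoring for 517, with 12 k$ left unused.
Dropping arts residency and bridge inspection frees 32 k$; slotting in microloan fund (44 k$) lifts the total to 542 at 116 k$.
An exhaustive check of the 256 subsets confirms 542.

542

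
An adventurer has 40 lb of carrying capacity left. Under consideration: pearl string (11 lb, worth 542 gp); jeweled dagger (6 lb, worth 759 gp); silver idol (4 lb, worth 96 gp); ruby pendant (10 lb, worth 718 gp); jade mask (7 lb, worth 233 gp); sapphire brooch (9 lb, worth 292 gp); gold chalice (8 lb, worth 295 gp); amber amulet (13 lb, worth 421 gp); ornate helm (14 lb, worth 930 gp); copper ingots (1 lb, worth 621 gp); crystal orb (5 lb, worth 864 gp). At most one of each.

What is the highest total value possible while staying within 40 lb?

3988

Density check — copper ingots 621.00, crystal orb 172.80, jeweled dagger 126.50 are the best per lb.
Taking jeweled dagger + silver idol + ruby pendant + ornate helm + copper ingots + crystal orb: 40 lb used, 3988 in value.
Next best is jeweled dagger + ruby pendant + ornate helm + copper ingots + crystal orb at 3892 (36 lb) — short by 96.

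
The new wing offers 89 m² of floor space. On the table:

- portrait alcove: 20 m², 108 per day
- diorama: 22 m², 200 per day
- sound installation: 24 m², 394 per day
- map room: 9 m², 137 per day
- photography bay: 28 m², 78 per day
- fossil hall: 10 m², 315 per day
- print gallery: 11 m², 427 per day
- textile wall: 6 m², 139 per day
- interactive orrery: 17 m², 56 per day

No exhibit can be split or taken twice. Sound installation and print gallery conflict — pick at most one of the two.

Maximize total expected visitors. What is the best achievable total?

Best packing: portrait alcove + diorama + map room + fossil hall + print gallery + textile wall — 78 m², 1326 total.
The spare 11 m² is too small for any remaining exhibit, and no feasible exchange beats 1326.

1326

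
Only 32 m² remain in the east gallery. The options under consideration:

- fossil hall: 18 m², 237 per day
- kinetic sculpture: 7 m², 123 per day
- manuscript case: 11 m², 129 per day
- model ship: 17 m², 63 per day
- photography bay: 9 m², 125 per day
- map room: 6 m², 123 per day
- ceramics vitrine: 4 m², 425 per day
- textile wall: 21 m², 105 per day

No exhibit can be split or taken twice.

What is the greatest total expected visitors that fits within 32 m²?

802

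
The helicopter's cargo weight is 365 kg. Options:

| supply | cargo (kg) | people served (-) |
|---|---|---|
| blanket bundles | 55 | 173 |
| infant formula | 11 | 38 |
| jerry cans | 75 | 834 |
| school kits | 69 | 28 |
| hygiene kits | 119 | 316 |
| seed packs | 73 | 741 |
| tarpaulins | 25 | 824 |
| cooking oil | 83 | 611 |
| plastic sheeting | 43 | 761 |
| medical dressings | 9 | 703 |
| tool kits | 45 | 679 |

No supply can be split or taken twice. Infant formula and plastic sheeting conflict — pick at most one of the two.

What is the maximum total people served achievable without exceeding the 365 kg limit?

Density check — medical dressings 78.11, tarpaulins 32.96, plastic sheeting 17.70 are the best per kg.
Jerry cans + seed packs + tarpaulins + cooking oil + plastic sheeting + medical dressings + tool kits uses 353 of the 365 kg and totals 5153.
An exhaustive check of the 2048 subsets confirms 5153.

5153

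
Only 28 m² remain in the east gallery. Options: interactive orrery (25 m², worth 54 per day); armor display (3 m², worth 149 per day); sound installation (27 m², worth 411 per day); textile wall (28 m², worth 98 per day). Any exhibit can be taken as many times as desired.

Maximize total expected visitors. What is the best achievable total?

1341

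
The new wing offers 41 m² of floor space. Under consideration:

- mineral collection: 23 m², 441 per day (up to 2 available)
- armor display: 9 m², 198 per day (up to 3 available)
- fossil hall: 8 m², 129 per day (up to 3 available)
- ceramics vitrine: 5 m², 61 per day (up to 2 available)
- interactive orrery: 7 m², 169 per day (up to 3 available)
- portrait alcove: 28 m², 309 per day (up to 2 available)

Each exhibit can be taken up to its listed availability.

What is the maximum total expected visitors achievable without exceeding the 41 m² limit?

Taking the top-ratio exhibits first gives 2×armor display + 3×interactive orrery for 903 (39 m²).
Dropping interactive orrery frees 7 m²; slotting in armor display (9 m²) lifts the total to 932 at 41 m².
Nothing else within 41 m² beats 932.

932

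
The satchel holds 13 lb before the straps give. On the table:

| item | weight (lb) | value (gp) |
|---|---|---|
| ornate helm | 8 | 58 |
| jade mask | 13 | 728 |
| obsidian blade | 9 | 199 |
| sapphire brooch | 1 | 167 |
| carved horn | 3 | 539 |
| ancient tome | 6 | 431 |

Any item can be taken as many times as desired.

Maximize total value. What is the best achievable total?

2323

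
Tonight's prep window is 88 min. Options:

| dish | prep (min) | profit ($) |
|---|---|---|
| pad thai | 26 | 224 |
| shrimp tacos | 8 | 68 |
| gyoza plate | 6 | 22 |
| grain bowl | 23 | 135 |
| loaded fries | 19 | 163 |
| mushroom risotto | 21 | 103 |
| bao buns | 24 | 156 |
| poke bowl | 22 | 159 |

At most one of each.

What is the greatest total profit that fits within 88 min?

Ranking by ratio (profit/min): pad thai 8.62, loaded fries 8.58, shrimp tacos 8.50.
Filling by ratio: pad thai + shrimp tacos + gyoza plate + loaded fries + poke bowl for 636, with 7 min left unused.
Replace shrimp tacos and gyoza plate with mushroom risotto: the trade gains 13 net, giving 649 at 88 min.
An exhaustive check of the 256 subsets confirms 649.

649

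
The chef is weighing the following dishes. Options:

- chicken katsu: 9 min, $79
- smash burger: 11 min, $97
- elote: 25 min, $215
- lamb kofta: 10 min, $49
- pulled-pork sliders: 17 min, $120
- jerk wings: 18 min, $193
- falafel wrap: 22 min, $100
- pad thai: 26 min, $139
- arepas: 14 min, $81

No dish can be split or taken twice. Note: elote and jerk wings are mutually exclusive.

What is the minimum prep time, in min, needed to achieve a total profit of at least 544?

Minimise min subject to total profit ≥ 544.
Taking chicken katsu + smash burger + pulled-pork sliders + jerk wings + arepas gives 570 (≥ 544) for 69 min.
No combination under 69 min hits 544.

69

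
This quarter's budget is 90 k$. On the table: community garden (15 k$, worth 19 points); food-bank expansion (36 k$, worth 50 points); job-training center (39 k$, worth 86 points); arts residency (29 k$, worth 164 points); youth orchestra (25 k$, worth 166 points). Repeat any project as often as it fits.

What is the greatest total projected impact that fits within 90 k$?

517

Community garden + 3×youth orchestra uses 90 of the 90 k$ and totals 517.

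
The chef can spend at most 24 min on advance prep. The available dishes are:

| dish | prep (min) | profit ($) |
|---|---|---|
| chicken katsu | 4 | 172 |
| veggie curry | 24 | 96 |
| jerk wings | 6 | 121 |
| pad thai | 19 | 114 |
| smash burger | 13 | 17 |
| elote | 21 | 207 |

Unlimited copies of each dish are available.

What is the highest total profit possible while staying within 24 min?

Taking 6×chicken katsu: 24 min used, 1032 in profit.
No other feasible combination exceeds 1032.

1032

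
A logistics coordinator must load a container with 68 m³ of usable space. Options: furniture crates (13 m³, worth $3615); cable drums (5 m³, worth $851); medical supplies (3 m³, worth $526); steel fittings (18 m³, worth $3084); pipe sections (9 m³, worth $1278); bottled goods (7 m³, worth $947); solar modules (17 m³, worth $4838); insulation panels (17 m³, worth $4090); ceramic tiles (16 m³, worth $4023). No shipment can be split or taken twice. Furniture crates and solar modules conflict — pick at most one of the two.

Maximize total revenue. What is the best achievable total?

Steel fittings + solar modules + insulation panels + ceramic tiles uses 68 of the 68 m³ and totals 16035.
That's the maximum — no feasible swap from here does better than 16035.

16035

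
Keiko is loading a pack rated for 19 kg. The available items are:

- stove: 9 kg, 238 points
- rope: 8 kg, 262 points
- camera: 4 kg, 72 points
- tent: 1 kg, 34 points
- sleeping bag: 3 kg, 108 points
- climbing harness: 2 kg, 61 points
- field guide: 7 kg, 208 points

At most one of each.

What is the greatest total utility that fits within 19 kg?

612

A density-first pass picks rope + camera + tent + sleeping bag + climbing harness — 537 at 18 kg.
Replace camera and climbing harness with field guide: the trade gains 75 net, giving 612 at 19 kg.
An exhaustive check of the 128 subsets confirms 612.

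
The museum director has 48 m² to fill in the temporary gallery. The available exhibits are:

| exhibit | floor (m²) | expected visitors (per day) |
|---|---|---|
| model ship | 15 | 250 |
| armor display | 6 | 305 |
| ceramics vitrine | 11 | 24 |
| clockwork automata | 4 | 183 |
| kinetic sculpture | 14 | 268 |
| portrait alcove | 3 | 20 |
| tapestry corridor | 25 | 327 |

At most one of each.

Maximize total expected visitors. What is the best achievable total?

Model ship + armor display + clockwork automata + kinetic sculpture + portrait alcove uses 42 of the 48 m² and totals 1026.
Nothing else within 48 m² beats 1026.

1026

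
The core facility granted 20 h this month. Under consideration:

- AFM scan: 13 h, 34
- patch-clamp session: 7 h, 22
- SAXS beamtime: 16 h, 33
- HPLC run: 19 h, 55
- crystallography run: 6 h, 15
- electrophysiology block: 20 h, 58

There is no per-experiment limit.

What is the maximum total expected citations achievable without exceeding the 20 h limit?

59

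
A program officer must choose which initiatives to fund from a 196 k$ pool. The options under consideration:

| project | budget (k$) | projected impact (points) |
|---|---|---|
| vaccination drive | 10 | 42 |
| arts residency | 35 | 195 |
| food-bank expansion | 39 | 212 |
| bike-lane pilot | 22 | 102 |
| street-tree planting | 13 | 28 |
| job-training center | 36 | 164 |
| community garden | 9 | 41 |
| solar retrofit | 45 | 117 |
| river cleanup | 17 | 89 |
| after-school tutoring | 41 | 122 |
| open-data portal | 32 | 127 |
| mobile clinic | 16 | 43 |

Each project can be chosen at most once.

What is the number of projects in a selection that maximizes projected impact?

Optimal total is 931.
For example vaccination drive + arts residency + food-bank expansion + bike-lane pilot + job-training center + river cleanup + open-data portal achieves it, using 191 k$.
Any selection reaching 931 contains exactly 7 projects.

7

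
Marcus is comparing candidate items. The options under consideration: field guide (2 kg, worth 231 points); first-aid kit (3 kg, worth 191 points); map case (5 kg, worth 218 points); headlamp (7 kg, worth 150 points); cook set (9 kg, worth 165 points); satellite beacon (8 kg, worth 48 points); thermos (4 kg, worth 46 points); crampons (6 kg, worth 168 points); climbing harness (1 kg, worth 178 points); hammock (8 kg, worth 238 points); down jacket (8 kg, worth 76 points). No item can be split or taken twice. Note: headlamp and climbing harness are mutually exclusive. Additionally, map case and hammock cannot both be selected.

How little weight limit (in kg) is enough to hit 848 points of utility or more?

Minimise kg subject to total utility ≥ 848.
field guide + first-aid kit + map case + thermos + climbing harness: 864 utility at 15 kg.
Any bundle with less than 15 kg falls short of 848.

15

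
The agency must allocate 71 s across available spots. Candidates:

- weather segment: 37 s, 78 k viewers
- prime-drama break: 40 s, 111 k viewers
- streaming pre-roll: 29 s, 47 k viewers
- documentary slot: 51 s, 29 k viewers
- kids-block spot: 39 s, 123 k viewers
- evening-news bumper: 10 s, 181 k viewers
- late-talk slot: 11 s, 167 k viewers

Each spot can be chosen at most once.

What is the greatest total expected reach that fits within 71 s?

The ratio ordering already packs tightly: kids-block spot + evening-news bumper + late-talk slot, 60 s, 471.

471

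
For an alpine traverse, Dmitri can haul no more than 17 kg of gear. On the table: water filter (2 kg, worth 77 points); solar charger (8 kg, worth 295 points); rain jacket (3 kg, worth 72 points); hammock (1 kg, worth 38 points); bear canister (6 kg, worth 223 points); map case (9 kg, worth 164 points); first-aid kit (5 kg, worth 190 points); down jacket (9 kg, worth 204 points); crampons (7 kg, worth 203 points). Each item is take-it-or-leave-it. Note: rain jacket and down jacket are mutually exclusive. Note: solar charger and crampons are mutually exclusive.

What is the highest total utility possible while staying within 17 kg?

Taking the top-ratio items first gives water filter + rain jacket + hammock + bear canister + first-aid kit for 600 (17 kg).
Replace rain jacket and first-aid kit with solar charger: the trade gains 33 net, giving 633 at 17 kg.

633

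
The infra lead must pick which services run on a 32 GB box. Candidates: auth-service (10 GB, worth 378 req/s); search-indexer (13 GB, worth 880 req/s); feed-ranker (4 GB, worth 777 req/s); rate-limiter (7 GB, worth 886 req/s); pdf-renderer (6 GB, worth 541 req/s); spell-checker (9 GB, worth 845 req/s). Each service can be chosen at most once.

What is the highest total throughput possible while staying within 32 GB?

Filling by ratio: feed-ranker + rate-limiter + pdf-renderer + spell-checker for 3049, with 6 GB left unused.
The 9 GB tied up in spell-checker is better spent on search-indexer — total rises to 3084 (30 GB).
Next best is feed-ranker + rate-limiter + pdf-renderer + spell-checker at 3049 (26 GB) — short by 35.

3084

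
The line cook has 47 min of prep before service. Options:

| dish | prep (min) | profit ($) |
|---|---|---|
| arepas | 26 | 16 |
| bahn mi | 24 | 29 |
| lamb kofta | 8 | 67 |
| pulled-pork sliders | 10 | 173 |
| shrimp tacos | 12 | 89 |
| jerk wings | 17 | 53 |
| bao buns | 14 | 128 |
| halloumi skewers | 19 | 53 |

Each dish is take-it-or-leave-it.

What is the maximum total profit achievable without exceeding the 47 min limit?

Density check — pulled-pork sliders 17.30, bao buns 9.14, lamb kofta 8.38, shrimp tacos 7.42 are the best per min.
The ratio ordering already packs tightly: lamb kofta + pulled-pork sliders + shrimp tacos + bao buns, 44 min, 457.
Next best is pulled-pork sliders + shrimp tacos + bao buns at 390 (36 min) — short by 67.

457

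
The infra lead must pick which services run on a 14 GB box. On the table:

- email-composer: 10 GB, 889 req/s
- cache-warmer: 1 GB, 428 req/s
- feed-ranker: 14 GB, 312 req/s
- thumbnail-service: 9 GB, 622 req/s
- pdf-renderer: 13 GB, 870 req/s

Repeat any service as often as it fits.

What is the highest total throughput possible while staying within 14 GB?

5992

The ratio ordering already packs tightly: 14×cache-warmer, 14 GB, 5992.
Every other selection either busts 14 GB or fails to beat 5992.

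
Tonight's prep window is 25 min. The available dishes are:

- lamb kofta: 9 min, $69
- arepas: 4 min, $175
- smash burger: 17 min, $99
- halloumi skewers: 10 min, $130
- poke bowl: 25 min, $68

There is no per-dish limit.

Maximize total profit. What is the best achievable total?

Density check — arepas 43.75, halloumi skewers 13.00, lamb kofta 7.67, smash burger 5.82 are the best per min.
Taking 6×arepas: 24 min used, 1050 in profit.
Nothing else within 25 min beats 1050.

1050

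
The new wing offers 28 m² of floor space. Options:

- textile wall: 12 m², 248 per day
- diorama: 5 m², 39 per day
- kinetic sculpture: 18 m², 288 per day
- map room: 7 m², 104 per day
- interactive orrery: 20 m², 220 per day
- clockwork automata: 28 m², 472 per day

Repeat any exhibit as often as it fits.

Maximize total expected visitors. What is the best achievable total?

496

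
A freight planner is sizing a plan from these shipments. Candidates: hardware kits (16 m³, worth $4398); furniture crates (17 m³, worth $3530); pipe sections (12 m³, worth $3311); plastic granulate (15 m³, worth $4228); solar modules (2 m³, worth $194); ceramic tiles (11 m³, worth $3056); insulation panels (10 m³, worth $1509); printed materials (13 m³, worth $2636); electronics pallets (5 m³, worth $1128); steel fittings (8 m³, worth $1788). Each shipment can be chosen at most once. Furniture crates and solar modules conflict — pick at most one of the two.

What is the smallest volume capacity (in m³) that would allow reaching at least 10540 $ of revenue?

Look for the lowest-volume combination reaching 10540.
pipe sections + plastic granulate + ceramic tiles: 10595 revenue at 38 m³.
No combination under 38 m³ hits 10540.

38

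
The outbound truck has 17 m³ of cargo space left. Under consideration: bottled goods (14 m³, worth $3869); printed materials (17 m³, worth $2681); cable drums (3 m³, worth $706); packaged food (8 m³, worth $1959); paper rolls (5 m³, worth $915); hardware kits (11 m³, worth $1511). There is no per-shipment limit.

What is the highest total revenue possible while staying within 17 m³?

By revenue per m³: bottled goods 276.36, packaged food 244.88, cable drums 235.33, paper rolls 183.00 lead.
Best packing: bottled goods + cable drums — 17 m³, 4575 total.

4575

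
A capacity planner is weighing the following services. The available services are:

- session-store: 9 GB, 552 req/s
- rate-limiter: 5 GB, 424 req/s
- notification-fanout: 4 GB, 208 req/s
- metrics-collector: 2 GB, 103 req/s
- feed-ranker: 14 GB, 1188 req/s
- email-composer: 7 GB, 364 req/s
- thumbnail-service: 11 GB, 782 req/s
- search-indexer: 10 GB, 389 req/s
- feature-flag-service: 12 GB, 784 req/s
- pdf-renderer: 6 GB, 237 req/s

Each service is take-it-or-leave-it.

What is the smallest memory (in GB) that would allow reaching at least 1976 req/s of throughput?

26

Minimise GB subject to total throughput ≥ 1976.
Taking rate-limiter + feed-ranker + email-composer gives 1976 (≥ 1976) for 26 GB.
No combination under 26 GB hits 1976.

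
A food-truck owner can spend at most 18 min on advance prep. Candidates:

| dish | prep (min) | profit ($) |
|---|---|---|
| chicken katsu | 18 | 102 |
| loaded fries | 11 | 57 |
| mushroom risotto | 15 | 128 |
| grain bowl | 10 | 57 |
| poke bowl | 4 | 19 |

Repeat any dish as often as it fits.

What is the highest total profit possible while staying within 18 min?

The ratio ordering already packs tightly: mushroom risotto, 15 min, 128.

128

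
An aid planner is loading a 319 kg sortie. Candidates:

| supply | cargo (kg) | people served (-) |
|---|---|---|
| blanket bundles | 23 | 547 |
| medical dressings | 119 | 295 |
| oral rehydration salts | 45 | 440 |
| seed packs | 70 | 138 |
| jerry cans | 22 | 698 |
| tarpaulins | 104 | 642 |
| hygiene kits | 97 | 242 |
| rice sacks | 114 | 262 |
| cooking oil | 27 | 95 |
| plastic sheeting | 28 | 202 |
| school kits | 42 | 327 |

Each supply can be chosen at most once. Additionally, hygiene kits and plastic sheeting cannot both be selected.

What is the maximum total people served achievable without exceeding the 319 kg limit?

2951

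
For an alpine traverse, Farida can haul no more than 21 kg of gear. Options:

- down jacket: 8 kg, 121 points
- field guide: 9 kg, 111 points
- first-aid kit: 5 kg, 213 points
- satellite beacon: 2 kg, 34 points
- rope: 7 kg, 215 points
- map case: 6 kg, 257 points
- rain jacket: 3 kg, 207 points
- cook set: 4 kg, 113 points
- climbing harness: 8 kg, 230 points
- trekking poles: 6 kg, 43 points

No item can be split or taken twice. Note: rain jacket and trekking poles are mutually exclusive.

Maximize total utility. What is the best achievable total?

892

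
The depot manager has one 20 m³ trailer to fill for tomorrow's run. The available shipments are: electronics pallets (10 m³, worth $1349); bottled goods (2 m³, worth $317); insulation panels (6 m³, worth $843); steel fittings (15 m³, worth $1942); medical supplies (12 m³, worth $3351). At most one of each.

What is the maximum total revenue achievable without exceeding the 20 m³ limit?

4511

Ranking by ratio (revenue/m³): medical supplies 279.25, bottled goods 158.50, insulation panels 140.50, electronics pallets 134.90.
Taking bottled goods + insulation panels + medical supplies: 20 m³ used, 4511 in revenue.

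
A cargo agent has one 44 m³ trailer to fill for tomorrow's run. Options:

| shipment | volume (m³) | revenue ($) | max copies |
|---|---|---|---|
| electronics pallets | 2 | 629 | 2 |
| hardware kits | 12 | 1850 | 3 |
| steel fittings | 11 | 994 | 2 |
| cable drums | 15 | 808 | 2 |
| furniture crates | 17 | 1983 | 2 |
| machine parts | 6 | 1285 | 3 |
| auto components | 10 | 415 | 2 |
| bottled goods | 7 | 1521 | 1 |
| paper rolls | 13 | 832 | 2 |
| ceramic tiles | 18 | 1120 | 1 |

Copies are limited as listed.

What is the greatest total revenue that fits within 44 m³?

Taking 2×electronics pallets + hardware kits + 3×machine parts + bottled goods: 41 m³ used, 8484 in revenue.
The spare 3 m³ is too small for any remaining shipment, and no exchange beats 8484.

8484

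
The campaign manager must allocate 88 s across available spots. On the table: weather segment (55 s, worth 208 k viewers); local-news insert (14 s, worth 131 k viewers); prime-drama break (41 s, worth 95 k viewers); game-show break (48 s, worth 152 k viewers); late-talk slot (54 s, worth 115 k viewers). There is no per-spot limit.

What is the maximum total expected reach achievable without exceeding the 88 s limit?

786

Density check — local-news insert 9.36, weather segment 3.78, game-show break 3.17, prime-drama break 2.32 are the best per s.
The ratio ordering already packs tightly: 6×local-news insert, 84 s, 786.
The spare 4 s is too small for any remaining spot, and no exchange beats 786.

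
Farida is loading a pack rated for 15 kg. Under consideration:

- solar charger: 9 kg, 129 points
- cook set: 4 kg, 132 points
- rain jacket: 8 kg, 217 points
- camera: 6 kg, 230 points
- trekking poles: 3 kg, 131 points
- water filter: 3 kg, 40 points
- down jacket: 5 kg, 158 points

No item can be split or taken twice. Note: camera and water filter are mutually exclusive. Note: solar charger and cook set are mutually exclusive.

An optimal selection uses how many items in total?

3

The maximum utility within 15 kg is 520.
For example cook set + camera + down jacket achieves it, using 15 kg.
Every optimal selection uses 3 items.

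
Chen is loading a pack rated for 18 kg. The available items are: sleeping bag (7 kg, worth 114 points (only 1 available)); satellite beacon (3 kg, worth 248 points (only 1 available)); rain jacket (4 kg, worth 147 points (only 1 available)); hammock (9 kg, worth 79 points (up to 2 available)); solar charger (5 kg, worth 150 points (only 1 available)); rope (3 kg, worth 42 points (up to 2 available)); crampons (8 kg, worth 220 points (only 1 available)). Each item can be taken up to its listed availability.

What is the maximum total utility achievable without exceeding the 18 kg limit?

657

A density-first pass picks satellite beacon + rain jacket + solar charger + 2×rope — 629 at 18 kg.
Replace solar charger and rope with crampons: the trade gains 28 net, giving 657 at 18 kg.
No other feasible combination exceeds 657.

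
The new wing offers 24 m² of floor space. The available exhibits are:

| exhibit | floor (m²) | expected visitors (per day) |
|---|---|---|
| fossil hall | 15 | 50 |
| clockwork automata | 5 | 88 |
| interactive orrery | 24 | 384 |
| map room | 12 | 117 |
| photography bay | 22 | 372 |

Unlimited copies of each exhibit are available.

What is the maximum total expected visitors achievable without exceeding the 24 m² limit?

Filling by ratio: 4×clockwork automata for 352, with 4 m² left unused.
The 20 m² tied up in 4×clockwork automata is better spent on interactive orrery — total rises to 384 (24 m²).

384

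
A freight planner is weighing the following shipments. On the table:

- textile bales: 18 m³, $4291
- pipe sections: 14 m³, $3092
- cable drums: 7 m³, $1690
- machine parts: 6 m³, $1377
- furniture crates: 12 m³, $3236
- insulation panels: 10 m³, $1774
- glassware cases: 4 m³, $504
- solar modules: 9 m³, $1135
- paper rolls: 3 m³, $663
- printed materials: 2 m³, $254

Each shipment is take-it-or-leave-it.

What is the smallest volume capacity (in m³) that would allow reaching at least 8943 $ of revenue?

37

Minimise m³ subject to total revenue ≥ 8943.
textile bales + cable drums + furniture crates: 9217 revenue at 37 m³.
Below 37 m³ the best achievable stays under 8943.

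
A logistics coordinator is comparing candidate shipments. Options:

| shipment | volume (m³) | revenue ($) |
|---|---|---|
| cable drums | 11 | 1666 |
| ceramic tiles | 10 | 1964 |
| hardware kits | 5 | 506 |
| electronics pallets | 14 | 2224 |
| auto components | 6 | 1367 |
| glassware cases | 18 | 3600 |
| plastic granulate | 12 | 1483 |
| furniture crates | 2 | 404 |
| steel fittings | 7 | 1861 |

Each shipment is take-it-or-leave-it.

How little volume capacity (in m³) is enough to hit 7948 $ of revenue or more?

Look for the lowest-volume combination reaching 7948.
ceramic tiles + auto components + glassware cases + steel fittings reaches 8792 using 41 m³.
Below 41 m³ the best achievable stays under 7948.

41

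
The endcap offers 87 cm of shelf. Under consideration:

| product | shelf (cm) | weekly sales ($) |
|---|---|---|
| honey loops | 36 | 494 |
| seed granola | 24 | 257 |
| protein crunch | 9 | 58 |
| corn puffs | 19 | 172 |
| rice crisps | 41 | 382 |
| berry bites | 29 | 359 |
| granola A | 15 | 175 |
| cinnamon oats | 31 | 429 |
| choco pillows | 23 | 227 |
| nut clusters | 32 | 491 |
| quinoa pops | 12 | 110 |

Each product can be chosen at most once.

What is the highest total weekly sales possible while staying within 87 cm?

1177

By weekly sales per cm: nut clusters 15.34, cinnamon oats 13.84, honey loops 13.72 lead.
Taking the top-ratio products first gives protein crunch + granola A + cinnamon oats + nut clusters for 1153 (87 cm).
Dropping protein crunch and granola A frees 24 cm; slotting in seed granola (24 cm) lifts the total to 1177 at 87 cm.
That's the maximum — no swap from here does better than 1177.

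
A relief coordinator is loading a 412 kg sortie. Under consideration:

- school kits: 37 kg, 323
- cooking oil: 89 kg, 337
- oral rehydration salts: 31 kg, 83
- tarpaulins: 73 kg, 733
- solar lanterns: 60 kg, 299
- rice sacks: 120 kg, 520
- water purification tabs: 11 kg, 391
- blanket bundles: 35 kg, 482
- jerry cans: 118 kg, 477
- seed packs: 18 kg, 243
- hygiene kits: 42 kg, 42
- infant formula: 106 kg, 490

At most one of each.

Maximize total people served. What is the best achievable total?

A density-first pass picks school kits + oral rehydration salts + tarpaulins + solar lanterns + water purification tabs + blanket bundles + seed packs + infant formula — 3044 at 371 kg.
Replace oral rehydration salts and solar lanterns with rice sacks: the trade gains 138 net, giving 3182 at 400 kg.
Every other selection either busts 412 kg or fails to beat 3182.

3182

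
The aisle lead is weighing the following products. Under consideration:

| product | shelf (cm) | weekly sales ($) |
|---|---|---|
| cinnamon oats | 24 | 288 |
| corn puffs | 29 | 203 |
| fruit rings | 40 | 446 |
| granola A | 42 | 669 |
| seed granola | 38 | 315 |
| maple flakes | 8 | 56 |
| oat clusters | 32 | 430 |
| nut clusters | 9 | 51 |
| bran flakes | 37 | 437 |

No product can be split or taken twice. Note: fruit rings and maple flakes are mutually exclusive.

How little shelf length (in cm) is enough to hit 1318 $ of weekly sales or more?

98

Need the lightest bundle worth ≥ 1318.
cinnamon oats + granola A + oat clusters reaches 1387 using 98 cm.
No combination under 98 cm hits 1318.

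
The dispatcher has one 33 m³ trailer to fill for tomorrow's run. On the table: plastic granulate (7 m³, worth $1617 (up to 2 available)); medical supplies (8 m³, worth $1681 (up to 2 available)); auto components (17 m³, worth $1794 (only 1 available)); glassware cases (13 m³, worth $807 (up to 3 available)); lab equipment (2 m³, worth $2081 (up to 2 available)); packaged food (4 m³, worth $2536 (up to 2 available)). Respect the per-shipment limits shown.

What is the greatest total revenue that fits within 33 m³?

A density-first pass picks 2×plastic granulate + 2×lab equipment + 2×packaged food — 12468 at 26 m³.
Dropping 2×plastic granulate frees 14 m³; slotting in 2×medical supplies (16 m³) lifts the total to 12596 at 28 m³.
Nothing else within 33 m³ beats 12596.

12596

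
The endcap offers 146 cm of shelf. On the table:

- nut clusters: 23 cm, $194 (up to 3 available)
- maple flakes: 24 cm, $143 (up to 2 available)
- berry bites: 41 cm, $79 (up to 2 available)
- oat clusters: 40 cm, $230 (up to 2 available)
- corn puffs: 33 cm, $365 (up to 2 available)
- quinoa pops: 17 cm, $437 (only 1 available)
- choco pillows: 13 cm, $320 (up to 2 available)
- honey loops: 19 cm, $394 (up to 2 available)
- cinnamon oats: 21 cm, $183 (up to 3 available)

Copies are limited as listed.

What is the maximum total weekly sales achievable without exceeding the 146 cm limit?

A density-first pass picks corn puffs + quinoa pops + 2×choco pillows + 2×honey loops + cinnamon oats — 2413 at 135 cm.
Replace corn puffs with nut clusters + cinnamon oats: the trade gains 12 net, giving 2425 at 146 cm.
Nothing else within 146 cm beats 2425.

2425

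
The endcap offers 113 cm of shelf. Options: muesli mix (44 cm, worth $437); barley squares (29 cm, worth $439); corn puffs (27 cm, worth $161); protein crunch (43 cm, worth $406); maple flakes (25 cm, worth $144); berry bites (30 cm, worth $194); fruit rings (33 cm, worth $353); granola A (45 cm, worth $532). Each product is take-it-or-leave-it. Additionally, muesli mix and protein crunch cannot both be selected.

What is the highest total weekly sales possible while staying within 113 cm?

Best packing: barley squares + fruit rings + granola A — 107 cm, 1324 total.
The closest alternative, muesli mix + barley squares + fruit rings, reaches only 1229.

1324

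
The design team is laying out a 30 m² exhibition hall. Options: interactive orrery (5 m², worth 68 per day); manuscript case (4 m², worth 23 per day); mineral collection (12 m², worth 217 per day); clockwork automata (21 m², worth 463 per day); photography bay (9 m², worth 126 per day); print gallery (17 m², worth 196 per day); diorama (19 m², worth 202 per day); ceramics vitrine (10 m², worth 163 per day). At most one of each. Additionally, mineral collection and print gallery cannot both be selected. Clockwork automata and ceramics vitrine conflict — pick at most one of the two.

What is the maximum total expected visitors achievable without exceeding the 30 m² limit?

Density check — clockwork automata 22.05, mineral collection 18.08, ceramics vitrine 16.30 are the best per m².
The ratio ordering already packs tightly: clockwork automata + photography bay, 30 m², 589.

589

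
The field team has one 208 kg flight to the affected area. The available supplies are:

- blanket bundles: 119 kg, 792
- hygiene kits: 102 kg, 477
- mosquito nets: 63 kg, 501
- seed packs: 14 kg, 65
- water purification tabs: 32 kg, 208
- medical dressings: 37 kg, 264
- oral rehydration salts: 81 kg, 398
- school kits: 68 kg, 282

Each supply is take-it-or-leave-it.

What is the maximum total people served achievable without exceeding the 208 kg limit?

1358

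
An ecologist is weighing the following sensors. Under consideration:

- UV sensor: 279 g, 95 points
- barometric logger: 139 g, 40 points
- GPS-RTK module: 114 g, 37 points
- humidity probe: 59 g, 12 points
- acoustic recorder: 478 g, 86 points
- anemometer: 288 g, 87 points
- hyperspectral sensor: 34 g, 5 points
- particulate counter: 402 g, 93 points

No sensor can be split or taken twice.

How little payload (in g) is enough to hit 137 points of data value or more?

427

Need the lightest bundle worth ≥ 137.
UV sensor + GPS-RTK module + hyperspectral sensor reaches 137 using 427 g.
Any bundle with less than 427 g falls short of 137.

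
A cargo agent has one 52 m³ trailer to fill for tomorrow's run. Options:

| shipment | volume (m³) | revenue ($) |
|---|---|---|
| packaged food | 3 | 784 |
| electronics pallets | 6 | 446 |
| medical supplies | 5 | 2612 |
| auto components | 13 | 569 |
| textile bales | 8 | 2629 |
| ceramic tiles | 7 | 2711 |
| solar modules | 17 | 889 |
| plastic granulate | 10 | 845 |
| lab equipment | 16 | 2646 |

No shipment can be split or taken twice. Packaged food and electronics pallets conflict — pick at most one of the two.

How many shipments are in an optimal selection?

6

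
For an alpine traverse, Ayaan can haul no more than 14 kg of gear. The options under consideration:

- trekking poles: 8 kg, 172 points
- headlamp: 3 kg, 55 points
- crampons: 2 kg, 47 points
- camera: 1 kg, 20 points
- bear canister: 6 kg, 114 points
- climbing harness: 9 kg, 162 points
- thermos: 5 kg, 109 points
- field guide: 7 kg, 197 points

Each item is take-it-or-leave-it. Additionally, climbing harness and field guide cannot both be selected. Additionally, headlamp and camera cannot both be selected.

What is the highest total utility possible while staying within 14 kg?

353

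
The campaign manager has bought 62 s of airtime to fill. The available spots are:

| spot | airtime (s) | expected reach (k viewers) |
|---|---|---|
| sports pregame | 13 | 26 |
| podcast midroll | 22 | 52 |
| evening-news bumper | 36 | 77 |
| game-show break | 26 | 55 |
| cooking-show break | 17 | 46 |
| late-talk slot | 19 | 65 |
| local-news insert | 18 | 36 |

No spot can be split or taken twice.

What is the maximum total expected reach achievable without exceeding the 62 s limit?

166

A density-first pass picks podcast midroll + cooking-show break + late-talk slot — 163 at 58 s.
Dropping podcast midroll frees 22 s; slotting in game-show break (26 s) lifts the total to 166 at 62 s.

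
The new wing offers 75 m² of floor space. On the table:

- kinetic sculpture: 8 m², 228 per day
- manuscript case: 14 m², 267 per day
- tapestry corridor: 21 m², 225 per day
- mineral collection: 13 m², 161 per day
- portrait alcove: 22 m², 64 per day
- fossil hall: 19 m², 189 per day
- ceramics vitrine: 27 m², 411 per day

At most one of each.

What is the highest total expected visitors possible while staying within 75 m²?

1131

By expected visitors per m²: kinetic sculpture 28.50, manuscript case 19.07, ceramics vitrine 15.22 lead.
Filling by ratio: kinetic sculpture + manuscript case + mineral collection + ceramics vitrine for 1067, with 13 m² left unused.
Dropping mineral collection frees 13 m²; slotting in tapestry corridor (21 m²) lifts the total to 1131 at 70 m².
Runner-up kinetic sculpture + manuscript case + fossil hall + ceramics vitrine tops out at 1095.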